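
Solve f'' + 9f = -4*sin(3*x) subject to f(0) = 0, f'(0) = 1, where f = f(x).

f = sin(3*x)/9 + 2*x*cos(3*x)/3

Characteristic equation r² + 9 = 0 has discriminant (0)² - 4·(9) = -36 < 0, so r = ± 3i.
Hence f_h = C1*cos(3*x) + C2*sin(3*x).
Since ±3i are characteristic roots, multiply the trial by x. Try f_p = x*(A*cos(3*x) + B*sin(3*x)). Substituting and equating the coefficients of cos(3x) and sin(3x) gives A = 2/3, B = 0, so f_p = 2*x*cos(3*x)/3.
General solution: f = C1*cos(3*x) + C2*sin(3*x) + 2*x*cos(3*x)/3.
Apply the initial conditions: f(0) = C1 = 0 and f'(0) = 2/3 + 3*C2 = 1. Solving gives C1 = 0, C2 = 1/9.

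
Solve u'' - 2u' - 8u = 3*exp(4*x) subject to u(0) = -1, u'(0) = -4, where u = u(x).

u = -13*exp(4*x)/12 + exp(-2*x)/12 + x*exp(4*x)/2

Characteristic equation r² - 2r - 8 = 0 factors as (r + 2)(r - 4) = 0, so r = -2, 4.
Hence u_h = C1*exp(-2*x) + C2*exp(4*x).
Since exp(4*x) solves the homogeneous equation (r = 4 is a root of multiplicity 1), multiply the trial by x. Try u_p = A*x*exp(4*x). Substituting into the equation and dividing by exp(4*x) gives A = 1/2, so u_p = x*exp(4*x)/2.
General solution: u = C1*exp(-2*x) + C2*exp(4*x) + x*exp(4*x)/2.
Apply the initial conditions: u(0) = C1 + C2 = -1 and u'(0) = 1/2 - 2*C1 + 4*C2 = -4. Solving gives C1 = 1/12, C2 = -13/12.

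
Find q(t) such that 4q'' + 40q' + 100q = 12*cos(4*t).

Divide through by 4: q'' + 10q' + 25q = 3*cos(4*t).
Characteristic equation r² + 10r + 25 = 0 has discriminant (10)² - 4·(25) = 0, so r = -5 is a repeated root.
Hence q_h = (C1 + C2*t)*exp(-5*t).
Try q_p = A*cos(4*t) + B*sin(4*t). Substituting and equating the coefficients of cos(4t) and sin(4t) gives A = 27/1681, B = 120/1681, so q_p = 27*cos(4*t)/1681 + 120*sin(4*t)/1681.

q = 27*cos(4*t)/1681 + 120*sin(4*t)/1681 + C1*exp(-5*t) + C2*t*exp(-5*t)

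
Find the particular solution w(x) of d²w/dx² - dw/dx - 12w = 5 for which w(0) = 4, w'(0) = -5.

w = -5/12 + 33*exp(4*x)/28 + 68*exp(-3*x)/21

Characteristic equation r² - r - 12 = 0 factors as (r + 3)(r - 4) = 0, so r = -3, 4.
Hence w_h = C1*exp(-3*x) + C2*exp(4*x).
For the particular solution try w_p = A0. Substituting and matching coefficients of each power of x gives A0 = -5/12, so w_p = -5/12.
General solution: w = -5/12 + C1*exp(-3*x) + C2*exp(4*x).
Apply the initial conditions: w(0) = -5/12 + C1 + C2 = 4 and w'(0) = -3*C1 + 4*C2 = -5. Solving gives C1 = 68/21, C2 = 33/28.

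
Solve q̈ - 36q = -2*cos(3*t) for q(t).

Characteristic equation r² - 36 = 0 factors as (r + 6)(r - 6) = 0, so r = -6, 6.
Hence q_h = C1*exp(-6*t) + C2*exp(6*t).
Try q_p = A*cos(3*t) + B*sin(3*t). Substituting and equating the coefficients of cos(3t) and sin(3t) gives A = 2/45, B = 0, so q_p = 2*cos(3*t)/45.

q = 2*cos(3*t)/45 + C1*exp(-6*t) + C2*exp(6*t)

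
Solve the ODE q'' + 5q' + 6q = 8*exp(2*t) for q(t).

Characteristic equation r² + 5r + 6 = 0 factors as (r + 2)(r + 3) = 0, so r = -2, -3.
Hence q_h = C1*exp(-2*t) + C2*exp(-3*t).
Try q_p = A*exp(2*t). Substituting into the equation and dividing by exp(2*t) gives A = 2/5, so q_p = 2*exp(2*t)/5.

q = 2*exp(2*t)/5 + C1*exp(-2*t) + C2*exp(-3*t)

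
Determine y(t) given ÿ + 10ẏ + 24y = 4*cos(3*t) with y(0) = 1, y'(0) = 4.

y = -56*exp(-6*t)/15 + 4*cos(3*t)/75 + 8*sin(3*t)/75 + 117*exp(-4*t)/25

Characteristic equation r² + 10r + 24 = 0 factors as (r + 4)(r + 6) = 0, so r = -4, -6.
Hence y_h = C1*exp(-4*t) + C2*exp(-6*t).
Try y_p = A*cos(3*t) + B*sin(3*t). Substituting and equating the coefficients of cos(3t) and sin(3t) gives A = 4/75, B = 8/75, so y_p = 4*cos(3*t)/75 + 8*sin(3*t)/75.
General solution: y = 4*cos(3*t)/75 + 8*sin(3*t)/75 + C1*exp(-4*t) + C2*exp(-6*t).
Apply the initial conditions: y(0) = 4/75 + C1 + C2 = 1 and y'(0) = 8/25 - 6*C2 - 4*C1 = 4. Solving gives C1 = 117/25, C2 = -56/15.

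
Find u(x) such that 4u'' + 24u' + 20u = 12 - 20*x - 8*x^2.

Divide through by 4: u'' + 6u' + 5u = 3 - 5*x - 2*x^2.
Characteristic equation r² + 6r + 5 = 0 factors as (r + 1)(r + 5) = 0, so r = -1, -5.
Hence u_h = C1*exp(-x) + C2*exp(-5*x).
For the particular solution try u_p = A0 + A1*x + A2*x^2. Substituting and matching coefficients of each power of x gives A0 = 101/125, A1 = -1/25, A2 = -2/5, so u_p = 101/125 - 2*x^2/5 - x/25.

u = 101/125 - 2*x**2/5 - x/25 + C1*exp(-x) + C2*exp(-5*x)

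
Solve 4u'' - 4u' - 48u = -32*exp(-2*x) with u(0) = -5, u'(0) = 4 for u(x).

Divide through by 4: u'' - u' - 12u = -8*exp(-2*x).
Characteristic equation r² - r - 12 = 0 factors as (r + 3)(r - 4) = 0, so r = -3, 4.
Hence u_h = C1*exp(-3*x) + C2*exp(4*x).
Try u_p = A*exp(-2*x). Substituting into the equation and dividing by exp(-2*x) gives A = 4/3, so u_p = 4*exp(-2*x)/3.
General solution: u = 4*exp(-2*x)/3 + C1*exp(-3*x) + C2*exp(4*x).
Apply the initial conditions: u(0) = 4/3 + C1 + C2 = -5 and u'(0) = -8/3 - 3*C1 + 4*C2 = 4. Solving gives C1 = -32/7, C2 = -37/21.

u = -37*exp(4*x)/21 - 32*exp(-3*x)/7 + 4*exp(-2*x)/3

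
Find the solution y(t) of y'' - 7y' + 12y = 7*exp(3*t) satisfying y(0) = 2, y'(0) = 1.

Characteristic equation r² - 7r + 12 = 0 factors as (r - 3)(r - 4) = 0, so r = 3, 4.
Hence y_h = C1*exp(3*t) + C2*exp(4*t).
Since exp(3*t) solves the homogeneous equation (r = 3 is a root of multiplicity 1), multiply the trial by t. Try y_p = A*t*exp(3*t). Substituting into the equation and dividing by exp(3*t) gives A = -7, so y_p = -7*t*exp(3*t).
General solution: y = C1*exp(3*t) + C2*exp(4*t) - 7*t*exp(3*t).
Apply the initial conditions: y(0) = C1 + C2 = 2 and y'(0) = -7 + 3*C1 + 4*C2 = 1. Solving gives C1 = 0, C2 = 2.

y = 2*exp(4*t) - 7*t*exp(3*t)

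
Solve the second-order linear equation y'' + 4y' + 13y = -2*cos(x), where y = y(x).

y = -3*cos(x)/20 - sin(x)/20 + C1*cos(3*x)*exp(-2*x) + C2*exp(-2*x)*sin(3*x)

Characteristic equation r² + 4r + 13 = 0 has discriminant (4)² - 4·(13) = -36 < 0, so r = -2 ± 3i.
Hence y_h = C1*cos(3*x)*exp(-2*x) + C2*exp(-2*x)*sin(3*x).
Try y_p = A*cos(x) + B*sin(x). Substituting and equating the coefficients of cos(x) and sin(x) gives A = -3/20, B = -1/20, so y_p = -3*cos(x)/20 - sin(x)/20.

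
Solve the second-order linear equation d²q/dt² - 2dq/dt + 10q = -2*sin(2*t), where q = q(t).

Characteristic equation r² - 2r + 10 = 0 has discriminant (-2)² - 4·(10) = -36 < 0, so r = 1 ± 3i.
Hence q_h = C1*cos(3*t)*exp(t) + C2*exp(t)*sin(3*t).
Try q_p = A*cos(2*t) + B*sin(2*t). Substituting and equating the coefficients of cos(2t) and sin(2t) gives A = -2/13, B = -3/13, so q_p = -3*sin(2*t)/13 - 2*cos(2*t)/13.

q = -3*sin(2*t)/13 - 2*cos(2*t)/13 + C1*cos(3*t)*exp(t) + C2*exp(t)*sin(3*t)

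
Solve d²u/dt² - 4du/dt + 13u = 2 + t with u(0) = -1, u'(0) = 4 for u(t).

u = 30/169 + t/13 - 199*cos(3*t)*exp(2*t)/169 + 1061*exp(2*t)*sin(3*t)/507

Characteristic equation r² - 4r + 13 = 0 has discriminant (-4)² - 4·(13) = -36 < 0, so r = 2 ± 3i.
Hence u_h = C1*cos(3*t)*exp(2*t) + C2*exp(2*t)*sin(3*t).
For the particular solution try u_p = A0 + A1*t. Substituting and matching coefficients of each power of t gives A0 = 30/169, A1 = 1/13, so u_p = 30/169 + t/13.
General solution: u = 30/169 + t/13 + C1*cos(3*t)*exp(2*t) + C2*exp(2*t)*sin(3*t).
Apply the initial conditions: u(0) = 30/169 + C1 = -1 and u'(0) = 1/13 + 2*C1 + 3*C2 = 4. Solving gives C1 = -199/169, C2 = 1061/507.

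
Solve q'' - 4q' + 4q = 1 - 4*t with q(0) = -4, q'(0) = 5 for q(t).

q = -3/4 - t - 13*exp(2*t)/4 + 25*t*exp(2*t)/2

Characteristic equation r² - 4r + 4 = 0 has discriminant (-4)² - 4·(4) = 0, so r = 2 is a repeated root.
Hence q_h = (C1 + C2*t)*exp(2*t).
For the particular solution try q_p = A0 + A1*t. Substituting and matching coefficients of each power of t gives A0 = -3/4, A1 = -1, so q_p = -3/4 - t.
General solution: q = -3/4 - t + C1*exp(2*t) + C2*t*exp(2*t).
Apply the initial conditions: q(0) = -3/4 + C1 = -4 and q'(0) = -1 + C2 + 2*C1 = 5. Solving gives C1 = -13/4, C2 = 25/2.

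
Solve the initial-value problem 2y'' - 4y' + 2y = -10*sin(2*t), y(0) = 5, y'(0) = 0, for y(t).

y = -4*cos(2*t)/5 + 3*sin(2*t)/5 + 29*exp(t)/5 - 7*t*exp(t)

Divide through by 2: y'' - 2y' + y = -5*sin(2*t).
Characteristic equation r² - 2r + 1 = 0 has discriminant (-2)² - 4·(1) = 0, so r = 1 is a repeated root.
Hence y_h = (C1 + C2*t)*exp(t).
Try y_p = A*cos(2*t) + B*sin(2*t). Substituting and equating the coefficients of cos(2t) and sin(2t) gives A = -4/5, B = 3/5, so y_p = -4*cos(2*t)/5 + 3*sin(2*t)/5.
General solution: y = -4*cos(2*t)/5 + 3*sin(2*t)/5 + C1*exp(t) + C2*t*exp(t).
Apply the initial conditions: y(0) = -4/5 + C1 = 5 and y'(0) = 6/5 + C1 + C2 = 0. Solving gives C1 = 29/5, C2 = -7.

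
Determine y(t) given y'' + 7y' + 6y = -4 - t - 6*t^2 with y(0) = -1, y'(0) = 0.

y = -103/36 - t**2 + 9*exp(-t)/5 + 11*exp(-6*t)/180 + 13*t/6

Characteristic equation r² + 7r + 6 = 0 factors as (r + 1)(r + 6) = 0, so r = -1, -6.
Hence y_h = C1*exp(-t) + C2*exp(-6*t).
For the particular solution try y_p = A0 + A1*t + A2*t^2. Substituting and matching coefficients of each power of t gives A0 = -103/36, A1 = 13/6, A2 = -1, so y_p = -103/36 - t^2 + 13*t/6.
General solution: y = -103/36 - t^2 + 13*t/6 + C1*exp(-t) + C2*exp(-6*t).
Apply the initial conditions: y(0) = -103/36 + C1 + C2 = -1 and y'(0) = 13/6 - C1 - 6*C2 = 0. Solving gives C1 = 9/5, C2 = 11/180.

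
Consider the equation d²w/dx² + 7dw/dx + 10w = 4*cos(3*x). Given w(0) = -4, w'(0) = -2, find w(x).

w = -98*exp(-2*x)/13 + 2*cos(3*x)/221 + 42*sin(3*x)/221 + 60*exp(-5*x)/17

Characteristic equation r² + 7r + 10 = 0 factors as (r + 5)(r + 2) = 0, so r = -5, -2.
Hence w_h = C1*exp(-5*x) + C2*exp(-2*x).
Try w_p = A*cos(3*x) + B*sin(3*x). Substituting and equating the coefficients of cos(3x) and sin(3x) gives A = 2/221, B = 42/221, so w_p = 2*cos(3*x)/221 + 42*sin(3*x)/221.
General solution: w = 2*cos(3*x)/221 + 42*sin(3*x)/221 + C1*exp(-5*x) + C2*exp(-2*x).
Apply the initial conditions: w(0) = 2/221 + C1 + C2 = -4 and w'(0) = 126/221 - 5*C1 - 2*C2 = -2. Solving gives C1 = 60/17, C2 = -98/13.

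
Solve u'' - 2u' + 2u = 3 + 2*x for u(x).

u = 5/2 + x + C1*cos(x)*exp(x) + C2*exp(x)*sin(x)

Characteristic equation r² - 2r + 2 = 0 has discriminant (-2)² - 4·(2) = -4 < 0, so r = 1 ± i.
Hence u_h = C1*cos(x)*exp(x) + C2*exp(x)*sin(x).
For the particular solution try u_p = A0 + A1*x. Substituting and matching coefficients of each power of x gives A0 = 5/2, A1 = 1, so u_p = 5/2 + x.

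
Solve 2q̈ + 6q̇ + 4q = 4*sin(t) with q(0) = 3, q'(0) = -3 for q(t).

Divide through by 2: q'' + 3q' + 2q = 2*sin(t).
Characteristic equation r² + 3r + 2 = 0 factors as (r + 2)(r + 1) = 0, so r = -2, -1.
Hence q_h = C1*exp(-2*t) + C2*exp(-t).
Try q_p = A*cos(t) + B*sin(t). Substituting and equating the coefficients of cos(t) and sin(t) gives A = -3/5, B = 1/5, so q_p = -3*cos(t)/5 + sin(t)/5.
General solution: q = -3*cos(t)/5 + sin(t)/5 + C1*exp(-2*t) + C2*exp(-t).
Apply the initial conditions: q(0) = -3/5 + C1 + C2 = 3 and q'(0) = 1/5 - C2 - 2*C1 = -3. Solving gives C1 = -2/5, C2 = 4.

q = 4*exp(-t) - 3*cos(t)/5 - 2*exp(-2*t)/5 + sin(t)/5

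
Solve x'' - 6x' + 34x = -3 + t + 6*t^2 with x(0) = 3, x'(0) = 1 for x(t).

Characteristic equation r² - 6r + 34 = 0 has discriminant (-6)² - 4·(34) = -100 < 0, so r = 3 ± 5i.
Hence x_h = C1*cos(5*t)*exp(3*t) + C2*exp(3*t)*sin(5*t).
For the particular solution try x_p = A0 + A1*t + A2*t^2. Substituting and matching coefficients of each power of t gives A0 = -405/4913, A1 = 53/578, A2 = 3/17, so x_p = -405/4913 + 3*t^2/17 + 53*t/578.
General solution: x = -405/4913 + 3*t^2/17 + 53*t/578 + C1*cos(5*t)*exp(3*t) + C2*exp(3*t)*sin(5*t).
Apply the initial conditions: x(0) = -405/4913 + C1 = 3 and x'(0) = 53/578 + 3*C1 + 5*C2 = 1. Solving gives C1 = 15144/4913, C2 = -81939/49130.

x = -405/4913 + 3*t**2/17 + 53*t/578 - 81939*exp(3*t)*sin(5*t)/49130 + 15144*cos(5*t)*exp(3*t)/4913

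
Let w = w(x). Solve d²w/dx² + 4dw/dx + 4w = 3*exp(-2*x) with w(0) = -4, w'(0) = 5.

Characteristic equation r² + 4r + 4 = 0 has discriminant (4)² - 4·(4) = 0, so r = -2 is a repeated root.
Hence w_h = (C1 + C2*x)*exp(-2*x).
Since exp(-2*x) solves the homogeneous equation (r = -2 is a root of multiplicity 2), multiply the trial by x^2. Try w_p = A*x^2*exp(-2*x). Substituting into the equation and dividing by exp(-2*x) gives A = 3/2, so w_p = 3*x^2*exp(-2*x)/2.
General solution: w = C1*exp(-2*x) + 3*x^2*exp(-2*x)/2 + C2*x*exp(-2*x).
Apply the initial conditions: w(0) = C1 = -4 and w'(0) = C2 - 2*C1 = 5. Solving gives C1 = -4, C2 = -3.

w = -4*exp(-2*x) - 3*x*exp(-2*x) + 3*x**2*exp(-2*x)/2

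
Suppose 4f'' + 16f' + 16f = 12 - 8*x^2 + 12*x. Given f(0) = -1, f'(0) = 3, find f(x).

f = -3/4 - x**2/2 - exp(-2*x)/4 + 7*x/4 + 3*x*exp(-2*x)/4

Divide through by 4: f'' + 4f' + 4f = 3 - 2*x^2 + 3*x.
Characteristic equation r² + 4r + 4 = 0 has discriminant (4)² - 4·(4) = 0, so r = -2 is a repeated root.
Hence f_h = (C1 + C2*x)*exp(-2*x).
For the particular solution try f_p = A0 + A1*x + A2*x^2. Substituting and matching coefficients of each power of x gives A0 = -3/4, A1 = 7/4, A2 = -1/2, so f_p = -3/4 - x^2/2 + 7*x/4.
General solution: f = -3/4 - x^2/2 + 7*x/4 + C1*exp(-2*x) + C2*x*exp(-2*x).
Apply the initial conditions: f(0) = -3/4 + C1 = -1 and f'(0) = 7/4 + C2 - 2*C1 = 3. Solving gives C1 = -1/4, C2 = 3/4.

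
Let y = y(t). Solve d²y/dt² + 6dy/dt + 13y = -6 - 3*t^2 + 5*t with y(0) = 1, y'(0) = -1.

y = -1542/2197 - 3*t**2/13 + 101*t/169 + 3739*cos(2*t)*exp(-3*t)/2197 + 7707*exp(-3*t)*sin(2*t)/4394

Characteristic equation r² + 6r + 13 = 0 has discriminant (6)² - 4·(13) = -16 < 0, so r = -3 ± 2i.
Hence y_h = C1*cos(2*t)*exp(-3*t) + C2*exp(-3*t)*sin(2*t).
For the particular solution try y_p = A0 + A1*t + A2*t^2. Substituting and matching coefficients of each power of t gives A0 = -1542/2197, A1 = 101/169, A2 = -3/13, so y_p = -1542/2197 - 3*t^2/13 + 101*t/169.
General solution: y = -1542/2197 - 3*t^2/13 + 101*t/169 + C1*cos(2*t)*exp(-3*t) + C2*exp(-3*t)*sin(2*t).
Apply the initial conditions: y(0) = -1542/2197 + C1 = 1 and y'(0) = 101/169 - 3*C1 + 2*C2 = -1. Solving gives C1 = 3739/2197, C2 = 7707/4394.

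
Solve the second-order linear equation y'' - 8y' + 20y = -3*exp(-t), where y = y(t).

y = -3*exp(-t)/29 + C1*cos(2*t)*exp(4*t) + C2*exp(4*t)*sin(2*t)

Characteristic equation r² - 8r + 20 = 0 has discriminant (-8)² - 4·(20) = -16 < 0, so r = 4 ± 2i.
Hence y_h = C1*cos(2*t)*exp(4*t) + C2*exp(4*t)*sin(2*t).
Try y_p = A*exp(-t). Substituting into the equation and dividing by exp(-t) gives A = -3/29, so y_p = -3*exp(-t)/29.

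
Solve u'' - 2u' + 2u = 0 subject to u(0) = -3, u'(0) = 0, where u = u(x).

Characteristic equation r² - 2r + 2 = 0 has discriminant (-2)² - 4·(2) = -4 < 0, so r = 1 ± i.
Hence u_h = C1*cos(x)*exp(x) + C2*exp(x)*sin(x).
Apply the initial conditions: u(0) = C1 = -3 and u'(0) = C1 + C2 = 0. Solving gives C1 = -3, C2 = 3.

u = -3*cos(x)*exp(x) + 3*exp(x)*sin(x)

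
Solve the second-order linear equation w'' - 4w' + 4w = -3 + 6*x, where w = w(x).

w = 3/4 + 3*x/2 + C1*exp(2*x) + C2*x*exp(2*x)

Characteristic equation r² - 4r + 4 = 0 has discriminant (-4)² - 4·(4) = 0, so r = 2 is a repeated root.
Hence w_h = (C1 + C2*x)*exp(2*x).
For the particular solution try w_p = A0 + A1*x. Substituting and matching coefficients of each power of x gives A0 = 3/4, A1 = 3/2, so w_p = 3/4 + 3*x/2.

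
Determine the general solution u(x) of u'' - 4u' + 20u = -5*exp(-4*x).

Characteristic equation r² - 4r + 20 = 0 has discriminant (-4)² - 4·(20) = -64 < 0, so r = 2 ± 4i.
Hence u_h = C1*cos(4*x)*exp(2*x) + C2*exp(2*x)*sin(4*x).
Try u_p = A*exp(-4*x). Substituting into the equation and dividing by exp(-4*x) gives A = -5/52, so u_p = -5*exp(-4*x)/52.

u = -5*exp(-4*x)/52 + C1*cos(4*x)*exp(2*x) + C2*exp(2*x)*sin(4*x)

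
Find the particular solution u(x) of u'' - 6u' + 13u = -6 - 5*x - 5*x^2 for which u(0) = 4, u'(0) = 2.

Characteristic equation r² - 6r + 13 = 0 has discriminant (-6)² - 4·(13) = -16 < 0, so r = 3 ± 2i.
Hence u_h = C1*cos(2*x)*exp(3*x) + C2*exp(3*x)*sin(2*x).
For the particular solution try u_p = A0 + A1*x + A2*x^2. Substituting and matching coefficients of each power of x gives A0 = -1634/2197, A1 = -125/169, A2 = -5/13, so u_p = -1634/2197 - 125*x/169 - 5*x^2/13.
General solution: u = -1634/2197 - 125*x/169 - 5*x^2/13 + C1*cos(2*x)*exp(3*x) + C2*exp(3*x)*sin(2*x).
Apply the initial conditions: u(0) = -1634/2197 + C1 = 4 and u'(0) = -125/169 + 2*C2 + 3*C1 = 2. Solving gives C1 = 10422/2197, C2 = -25247/4394.

u = -1634/2197 - 125*x/169 - 5*x**2/13 - 25247*exp(3*x)*sin(2*x)/4394 + 10422*cos(2*x)*exp(3*x)/2197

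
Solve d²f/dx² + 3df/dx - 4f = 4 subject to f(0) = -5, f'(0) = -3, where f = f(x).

f = -1 - 19*exp(x)/5 - exp(-4*x)/5

Characteristic equation r² + 3r - 4 = 0 factors as (r + 4)(r - 1) = 0, so r = -4, 1.
Hence f_h = C1*exp(-4*x) + C2*exp(x).
For the particular solution try f_p = A0. Substituting and matching coefficients of each power of x gives A0 = -1, so f_p = -1.
General solution: f = -1 + C1*exp(-4*x) + C2*exp(x).
Apply the initial conditions: f(0) = -1 + C1 + C2 = -5 and f'(0) = C2 - 4*C1 = -3. Solving gives C1 = -1/5, C2 = -19/5.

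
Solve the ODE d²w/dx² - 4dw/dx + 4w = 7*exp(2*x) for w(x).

Characteristic equation r² - 4r + 4 = 0 has discriminant (-4)² - 4·(4) = 0, so r = 2 is a repeated root.
Hence w_h = (C1 + C2*x)*exp(2*x).
Since exp(2*x) solves the homogeneous equation (r = 2 is a root of multiplicity 2), multiply the trial by x^2. Try w_p = A*x^2*exp(2*x). Substituting into the equation and dividing by exp(2*x) gives A = 7/2, so w_p = 7*x^2*exp(2*x)/2.

w = C1*exp(2*x) + 7*x**2*exp(2*x)/2 + C2*x*exp(2*x)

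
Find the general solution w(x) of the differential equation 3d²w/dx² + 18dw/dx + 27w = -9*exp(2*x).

w = -3*exp(2*x)/25 + C1*exp(-3*x) + C2*x*exp(-3*x)

Divide through by 3: w'' + 6w' + 9w = -3*exp(2*x).
Characteristic equation r² + 6r + 9 = 0 has discriminant (6)² - 4·(9) = 0, so r = -3 is a repeated root.
Hence w_h = (C1 + C2*x)*exp(-3*x).
Try w_p = A*exp(2*x). Substituting into the equation and dividing by exp(2*x) gives A = -3/25, so w_p = -3*exp(2*x)/25.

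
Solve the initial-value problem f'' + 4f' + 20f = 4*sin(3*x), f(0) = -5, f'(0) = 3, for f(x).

f = -48*cos(3*x)/265 + 44*sin(3*x)/265 - 1891*exp(-2*x)*sin(4*x)/1060 - 1277*cos(4*x)*exp(-2*x)/265

Characteristic equation r² + 4r + 20 = 0 has discriminant (4)² - 4·(20) = -64 < 0, so r = -2 ± 4i.
Hence f_h = C1*cos(4*x)*exp(-2*x) + C2*exp(-2*x)*sin(4*x).
Try f_p = A*cos(3*x) + B*sin(3*x). Substituting and equating the coefficients of cos(3x) and sin(3x) gives A = -48/265, B = 44/265, so f_p = -48*cos(3*x)/265 + 44*sin(3*x)/265.
General solution: f = -48*cos(3*x)/265 + 44*sin(3*x)/265 + C1*cos(4*x)*exp(-2*x) + C2*exp(-2*x)*sin(4*x).
Apply the initial conditions: f(0) = -48/265 + C1 = -5 and f'(0) = 132/265 - 2*C1 + 4*C2 = 3. Solving gives C1 = -1277/265, C2 = -1891/1060.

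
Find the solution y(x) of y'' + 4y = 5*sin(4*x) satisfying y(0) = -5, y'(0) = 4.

y = -5*cos(2*x) - 5*sin(4*x)/12 + 17*sin(2*x)/6

Characteristic equation r² + 4 = 0 has discriminant (0)² - 4·(4) = -16 < 0, so r = ± 2i.
Hence y_h = C1*cos(2*x) + C2*sin(2*x).
Try y_p = A*cos(4*x) + B*sin(4*x). Substituting and equating the coefficients of cos(4x) and sin(4x) gives A = 0, B = -5/12, so y_p = -5*sin(4*x)/12.
General solution: y = -5*sin(4*x)/12 + C1*cos(2*x) + C2*sin(2*x).
Apply the initial conditions: y(0) = C1 = -5 and y'(0) = -5/3 + 2*C2 = 4. Solving gives C1 = -5, C2 = 17/6.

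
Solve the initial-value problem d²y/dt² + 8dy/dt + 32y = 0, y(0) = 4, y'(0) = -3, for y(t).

Characteristic equation r² + 8r + 32 = 0 has discriminant (8)² - 4·(32) = -64 < 0, so r = -4 ± 4i.
Hence y_h = C1*cos(4*t)*exp(-4*t) + C2*exp(-4*t)*sin(4*t).
Apply the initial conditions: y(0) = C1 = 4 and y'(0) = -4*C1 + 4*C2 = -3. Solving gives C1 = 4, C2 = 13/4.

y = 4*cos(4*t)*exp(-4*t) + 13*exp(-4*t)*sin(4*t)/4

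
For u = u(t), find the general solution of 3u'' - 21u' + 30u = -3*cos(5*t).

u = 3*cos(5*t)/290 + 7*sin(5*t)/290 + C1*exp(5*t) + C2*exp(2*t)

Divide through by 3: u'' - 7u' + 10u = -cos(5*t).
Characteristic equation r² - 7r + 10 = 0 factors as (r - 5)(r - 2) = 0, so r = 5, 2.
Hence u_h = C1*exp(5*t) + C2*exp(2*t).
Try u_p = A*cos(5*t) + B*sin(5*t). Substituting and equating the coefficients of cos(5t) and sin(5t) gives A = 3/290, B = 7/290, so u_p = 3*cos(5*t)/290 + 7*sin(5*t)/290.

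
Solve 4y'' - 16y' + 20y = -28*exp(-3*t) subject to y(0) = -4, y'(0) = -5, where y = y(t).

y = -7*exp(-3*t)/26 - 97*cos(t)*exp(2*t)/26 + 43*exp(2*t)*sin(t)/26

Divide through by 4: y'' - 4y' + 5y = -7*exp(-3*t).
Characteristic equation r² - 4r + 5 = 0 has discriminant (-4)² - 4·(5) = -4 < 0, so r = 2 ± i.
Hence y_h = C1*cos(t)*exp(2*t) + C2*exp(2*t)*sin(t).
Try y_p = A*exp(-3*t). Substituting into the equation and dividing by exp(-3*t) gives A = -7/26, so y_p = -7*exp(-3*t)/26.
General solution: y = -7*exp(-3*t)/26 + C1*cos(t)*exp(2*t) + C2*exp(2*t)*sin(t).
Apply the initial conditions: y(0) = -7/26 + C1 = -4 and y'(0) = 21/26 + C2 + 2*C1 = -5. Solving gives C1 = -97/26, C2 = 43/26.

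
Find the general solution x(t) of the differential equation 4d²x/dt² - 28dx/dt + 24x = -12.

x = -1/2 + C1*exp(6*t) + C2*exp(t)

Divide through by 4: x'' - 7x' + 6x = -3.
Characteristic equation r² - 7r + 6 = 0 factors as (r - 6)(r - 1) = 0, so r = 6, 1.
Hence x_h = C1*exp(6*t) + C2*exp(t).
For the particular solution try x_p = A0. Substituting and matching coefficients of each power of t gives A0 = -1/2, so x_p = -1/2.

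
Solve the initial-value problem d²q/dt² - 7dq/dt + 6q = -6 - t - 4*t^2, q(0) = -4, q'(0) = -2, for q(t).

q = -301/108 - 31*t/18 - 7*exp(t)/5 - 2*t**2/3 + 101*exp(6*t)/540

Characteristic equation r² - 7r + 6 = 0 factors as (r - 6)(r - 1) = 0, so r = 6, 1.
Hence q_h = C1*exp(6*t) + C2*exp(t).
For the particular solution try q_p = A0 + A1*t + A2*t^2. Substituting and matching coefficients of each power of t gives A0 = -301/108, A1 = -31/18, A2 = -2/3, so q_p = -301/108 - 31*t/18 - 2*t^2/3.
General solution: q = -301/108 - 31*t/18 - 2*t^2/3 + C1*exp(6*t) + C2*exp(t).
Apply the initial conditions: q(0) = -301/108 + C1 + C2 = -4 and q'(0) = -31/18 + C2 + 6*C1 = -2. Solving gives C1 = 101/540, C2 = -7/5.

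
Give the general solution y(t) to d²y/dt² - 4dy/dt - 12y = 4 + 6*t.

y = -1/6 - t/2 + C1*exp(6*t) + C2*exp(-2*t)

Characteristic equation r² - 4r - 12 = 0 factors as (r - 6)(r + 2) = 0, so r = 6, -2.
Hence y_h = C1*exp(6*t) + C2*exp(-2*t).
For the particular solution try y_p = A0 + A1*t. Substituting and matching coefficients of each power of t gives A0 = -1/6, A1 = -1/2, so y_p = -1/6 - t/2.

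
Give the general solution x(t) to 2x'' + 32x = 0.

x = C1*cos(4*t) + C2*sin(4*t)

Divide through by 2: x'' + 16x = 0.
Characteristic equation r² + 16 = 0 has discriminant (0)² - 4·(16) = -64 < 0, so r = ± 4i.
Hence x_h = C1*cos(4*t) + C2*sin(4*t).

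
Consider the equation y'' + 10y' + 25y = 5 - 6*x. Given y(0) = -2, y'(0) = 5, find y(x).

Characteristic equation r² + 10r + 25 = 0 has discriminant (10)² - 4·(25) = 0, so r = -5 is a repeated root.
Hence y_h = (C1 + C2*x)*exp(-5*x).
For the particular solution try y_p = A0 + A1*x. Substituting and matching coefficients of each power of x gives A0 = 37/125, A1 = -6/25, so y_p = 37/125 - 6*x/25.
General solution: y = 37/125 - 6*x/25 + C1*exp(-5*x) + C2*x*exp(-5*x).
Apply the initial conditions: y(0) = 37/125 + C1 = -2 and y'(0) = -6/25 + C2 - 5*C1 = 5. Solving gives C1 = -287/125, C2 = -156/25.

y = 37/125 - 287*exp(-5*x)/125 - 6*x/25 - 156*x*exp(-5*x)/25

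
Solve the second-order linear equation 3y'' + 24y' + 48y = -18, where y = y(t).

Divide through by 3: y'' + 8y' + 16y = -6.
Characteristic equation r² + 8r + 16 = 0 has discriminant (8)² - 4·(16) = 0, so r = -4 is a repeated root.
Hence y_h = (C1 + C2*t)*exp(-4*t).
For the particular solution try y_p = A0. Substituting and matching coefficients of each power of t gives A0 = -3/8, so y_p = -3/8.

y = -3/8 + C1*exp(-4*t) + C2*t*exp(-4*t)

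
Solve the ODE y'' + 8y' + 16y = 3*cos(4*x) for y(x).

y = 3*sin(4*x)/32 + C1*exp(-4*x) + C2*x*exp(-4*x)

Characteristic equation r² + 8r + 16 = 0 has discriminant (8)² - 4·(16) = 0, so r = -4 is a repeated root.
Hence y_h = (C1 + C2*x)*exp(-4*x).
Try y_p = A*cos(4*x) + B*sin(4*x). Substituting and equating the coefficients of cos(4x) and sin(4x) gives A = 0, B = 3/32, so y_p = 3*sin(4*x)/32.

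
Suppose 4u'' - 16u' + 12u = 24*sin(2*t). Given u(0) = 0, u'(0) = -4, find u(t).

Divide through by 4: u'' - 4u' + 3u = 6*sin(2*t).
Characteristic equation r² - 4r + 3 = 0 factors as (r - 1)(r - 3) = 0, so r = 1, 3.
Hence u_h = C1*exp(t) + C2*exp(3*t).
Try u_p = A*cos(2*t) + B*sin(2*t). Substituting and equating the coefficients of cos(2t) and sin(2t) gives A = 48/65, B = -6/65, so u_p = -6*sin(2*t)/65 + 48*cos(2*t)/65.
General solution: u = -6*sin(2*t)/65 + 48*cos(2*t)/65 + C1*exp(t) + C2*exp(3*t).
Apply the initial conditions: u(0) = 48/65 + C1 + C2 = 0 and u'(0) = -12/65 + C1 + 3*C2 = -4. Solving gives C1 = 4/5, C2 = -20/13.

u = -20*exp(3*t)/13 - 6*sin(2*t)/65 + 4*exp(t)/5 + 48*cos(2*t)/65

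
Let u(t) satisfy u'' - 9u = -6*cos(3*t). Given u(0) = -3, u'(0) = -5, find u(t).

Characteristic equation r² - 9 = 0 factors as (r + 3)(r - 3) = 0, so r = -3, 3.
Hence u_h = C1*exp(-3*t) + C2*exp(3*t).
Try u_p = A*cos(3*t) + B*sin(3*t). Substituting and equating the coefficients of cos(3t) and sin(3t) gives A = 1/3, B = 0, so u_p = cos(3*t)/3.
General solution: u = cos(3*t)/3 + C1*exp(-3*t) + C2*exp(3*t).
Apply the initial conditions: u(0) = 1/3 + C1 + C2 = -3 and u'(0) = -3*C1 + 3*C2 = -5. Solving gives C1 = -5/6, C2 = -5/2.

u = -5*exp(3*t)/2 - 5*exp(-3*t)/6 + cos(3*t)/3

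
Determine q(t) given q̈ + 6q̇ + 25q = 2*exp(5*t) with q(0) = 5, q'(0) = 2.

q = exp(5*t)/40 + 21*exp(-3*t)*sin(4*t)/5 + 199*cos(4*t)*exp(-3*t)/40

Characteristic equation r² + 6r + 25 = 0 has discriminant (6)² - 4·(25) = -64 < 0, so r = -3 ± 4i.
Hence q_h = C1*cos(4*t)*exp(-3*t) + C2*exp(-3*t)*sin(4*t).
Try q_p = A*exp(5*t). Substituting into the equation and dividing by exp(5*t) gives A = 1/40, so q_p = exp(5*t)/40.
General solution: q = exp(5*t)/40 + C1*cos(4*t)*exp(-3*t) + C2*exp(-3*t)*sin(4*t).
Apply the initial conditions: q(0) = 1/40 + C1 = 5 and q'(0) = 1/8 - 3*C1 + 4*C2 = 2. Solving gives C1 = 199/40, C2 = 21/5.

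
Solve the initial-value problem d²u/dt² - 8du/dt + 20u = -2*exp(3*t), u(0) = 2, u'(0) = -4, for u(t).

u = -2*exp(3*t)/5 - 31*exp(4*t)*sin(2*t)/5 + 12*cos(2*t)*exp(4*t)/5

Characteristic equation r² - 8r + 20 = 0 has discriminant (-8)² - 4·(20) = -16 < 0, so r = 4 ± 2i.
Hence u_h = C1*cos(2*t)*exp(4*t) + C2*exp(4*t)*sin(2*t).
Try u_p = A*exp(3*t). Substituting into the equation and dividing by exp(3*t) gives A = -2/5, so u_p = -2*exp(3*t)/5.
General solution: u = -2*exp(3*t)/5 + C1*cos(2*t)*exp(4*t) + C2*exp(4*t)*sin(2*t).
Apply the initial conditions: u(0) = -2/5 + C1 = 2 and u'(0) = -6/5 + 2*C2 + 4*C1 = -4. Solving gives C1 = 12/5, C2 = -31/5.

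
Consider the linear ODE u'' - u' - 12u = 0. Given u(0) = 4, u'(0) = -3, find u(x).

Characteristic equation r² - r - 12 = 0 factors as (r - 4)(r + 3) = 0, so r = 4, -3.
Hence u_h = C1*exp(4*x) + C2*exp(-3*x).
Apply the initial conditions: u(0) = C1 + C2 = 4 and u'(0) = -3*C2 + 4*C1 = -3. Solving gives C1 = 9/7, C2 = 19/7.

u = 9*exp(4*x)/7 + 19*exp(-3*x)/7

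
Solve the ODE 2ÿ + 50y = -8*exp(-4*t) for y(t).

y = -4*exp(-4*t)/41 + C1*cos(5*t) + C2*sin(5*t)

Divide through by 2: y'' + 25y = -4*exp(-4*t).
Characteristic equation r² + 25 = 0 has discriminant (0)² - 4·(25) = -100 < 0, so r = ± 5i.
Hence y_h = C1*cos(5*t) + C2*sin(5*t).
Try y_p = A*exp(-4*t). Substituting into the equation and dividing by exp(-4*t) gives A = -4/41, so y_p = -4*exp(-4*t)/41.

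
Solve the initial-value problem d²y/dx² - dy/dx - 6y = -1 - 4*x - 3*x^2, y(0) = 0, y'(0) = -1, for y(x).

y = 1/4 + x/2 + x**2/2 - 2*exp(3*x)/5 + 3*exp(-2*x)/20

Characteristic equation r² - r - 6 = 0 factors as (r + 2)(r - 3) = 0, so r = -2, 3.
Hence y_h = C1*exp(-2*x) + C2*exp(3*x).
For the particular solution try y_p = A0 + A1*x + A2*x^2. Substituting and matching coefficients of each power of x gives A0 = 1/4, A1 = 1/2, A2 = 1/2, so y_p = 1/4 + x/2 + x^2/2.
General solution: y = 1/4 + x/2 + x^2/2 + C1*exp(-2*x) + C2*exp(3*x).
Apply the initial conditions: y(0) = 1/4 + C1 + C2 = 0 and y'(0) = 1/2 - 2*C1 + 3*C2 = -1. Solving gives C1 = 3/20, C2 = -2/5.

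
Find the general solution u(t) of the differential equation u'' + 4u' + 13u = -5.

Characteristic equation r² + 4r + 13 = 0 has discriminant (4)² - 4·(13) = -36 < 0, so r = -2 ± 3i.
Hence u_h = C1*cos(3*t)*exp(-2*t) + C2*exp(-2*t)*sin(3*t).
For the particular solution try u_p = A0. Substituting and matching coefficients of each power of t gives A0 = -5/13, so u_p = -5/13.

u = -5/13 + C1*cos(3*t)*exp(-2*t) + C2*exp(-2*t)*sin(3*t)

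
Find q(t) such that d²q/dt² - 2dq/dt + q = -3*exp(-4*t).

q = -3*exp(-4*t)/25 + C1*exp(t) + C2*t*exp(t)

Characteristic equation r² - 2r + 1 = 0 has discriminant (-2)² - 4·(1) = 0, so r = 1 is a repeated root.
Hence q_h = (C1 + C2*t)*exp(t).
Try q_p = A*exp(-4*t). Substituting into the equation and dividing by exp(-4*t) gives A = -3/25, so q_p = -3*exp(-4*t)/25.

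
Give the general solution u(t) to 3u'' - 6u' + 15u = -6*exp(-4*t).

u = -2*exp(-4*t)/29 + C1*cos(2*t)*exp(t) + C2*exp(t)*sin(2*t)

Divide through by 3: u'' - 2u' + 5u = -2*exp(-4*t).
Characteristic equation r² - 2r + 5 = 0 has discriminant (-2)² - 4·(5) = -16 < 0, so r = 1 ± 2i.
Hence u_h = C1*cos(2*t)*exp(t) + C2*exp(t)*sin(2*t).
Try u_p = A*exp(-4*t). Substituting into the equation and dividing by exp(-4*t) gives A = -2/29, so u_p = -2*exp(-4*t)/29.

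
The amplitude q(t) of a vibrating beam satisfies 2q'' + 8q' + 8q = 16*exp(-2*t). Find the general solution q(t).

Divide through by 2: q'' + 4q' + 4q = 8*exp(-2*t).
Characteristic equation r² + 4r + 4 = 0 has discriminant (4)² - 4·(4) = 0, so r = -2 is a repeated root.
Hence q_h = (C1 + C2*t)*exp(-2*t).
Since exp(-2*t) solves the homogeneous equation (r = -2 is a root of multiplicity 2), multiply the trial by t^2. Try q_p = A*t^2*exp(-2*t). Substituting into the equation and dividing by exp(-2*t) gives A = 4, so q_p = 4*t^2*exp(-2*t).

q = C1*exp(-2*t) + 4*t**2*exp(-2*t) + C2*t*exp(-2*t)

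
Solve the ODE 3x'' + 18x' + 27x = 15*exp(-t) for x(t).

x = 5*exp(-t)/4 + C1*exp(-3*t) + C2*t*exp(-3*t)

Divide through by 3: x'' + 6x' + 9x = 5*exp(-t).
Characteristic equation r² + 6r + 9 = 0 has discriminant (6)² - 4·(9) = 0, so r = -3 is a repeated root.
Hence x_h = (C1 + C2*t)*exp(-3*t).
Try x_p = A*exp(-t). Substituting into the equation and dividing by exp(-t) gives A = 5/4, so x_p = 5*exp(-t)/4.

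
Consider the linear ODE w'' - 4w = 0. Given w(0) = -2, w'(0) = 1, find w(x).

w = -5*exp(-2*x)/4 - 3*exp(2*x)/4

Characteristic equation r² - 4 = 0 factors as (r + 2)(r - 2) = 0, so r = -2, 2.
Hence w_h = C1*exp(-2*x) + C2*exp(2*x).
Apply the initial conditions: w(0) = C1 + C2 = -2 and w'(0) = -2*C1 + 2*C2 = 1. Solving gives C1 = -5/4, C2 = -3/4.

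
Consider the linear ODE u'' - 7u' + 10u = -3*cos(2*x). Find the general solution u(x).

u = -9*cos(2*x)/116 + 21*sin(2*x)/116 + C1*exp(2*x) + C2*exp(5*x)

Characteristic equation r² - 7r + 10 = 0 factors as (r - 2)(r - 5) = 0, so r = 2, 5.
Hence u_h = C1*exp(2*x) + C2*exp(5*x).
Try u_p = A*cos(2*x) + B*sin(2*x). Substituting and equating the coefficients of cos(2x) and sin(2x) gives A = -9/116, B = 21/116, so u_p = -9*cos(2*x)/116 + 21*sin(2*x)/116.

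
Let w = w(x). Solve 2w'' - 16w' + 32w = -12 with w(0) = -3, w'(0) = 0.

Divide through by 2: w'' - 8w' + 16w = -6.
Characteristic equation r² - 8r + 16 = 0 has discriminant (-8)² - 4·(16) = 0, so r = 4 is a repeated root.
Hence w_h = (C1 + C2*x)*exp(4*x).
For the particular solution try w_p = A0. Substituting and matching coefficients of each power of x gives A0 = -3/8, so w_p = -3/8.
General solution: w = -3/8 + C1*exp(4*x) + C2*x*exp(4*x).
Apply the initial conditions: w(0) = -3/8 + C1 = -3 and w'(0) = C2 + 4*C1 = 0. Solving gives C1 = -21/8, C2 = 21/2.

w = -3/8 - 21*exp(4*x)/8 + 21*x*exp(4*x)/2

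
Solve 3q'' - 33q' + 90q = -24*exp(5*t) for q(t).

Divide through by 3: q'' - 11q' + 30q = -8*exp(5*t).
Characteristic equation r² - 11r + 30 = 0 factors as (r - 5)(r - 6) = 0, so r = 5, 6.
Hence q_h = C1*exp(5*t) + C2*exp(6*t).
Since exp(5*t) solves the homogeneous equation (r = 5 is a root of multiplicity 1), multiply the trial by t. Try q_p = A*t*exp(5*t). Substituting into the equation and dividing by exp(5*t) gives A = 8, so q_p = 8*t*exp(5*t).

q = C1*exp(5*t) + C2*exp(6*t) + 8*t*exp(5*t)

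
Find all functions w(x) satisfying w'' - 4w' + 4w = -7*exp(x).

Characteristic equation r² - 4r + 4 = 0 has discriminant (-4)² - 4·(4) = 0, so r = 2 is a repeated root.
Hence w_h = (C1 + C2*x)*exp(2*x).
Try w_p = A*exp(x). Substituting into the equation and dividing by exp(x) gives A = -7, so w_p = -7*exp(x).

w = -7*exp(x) + C1*exp(2*x) + C2*x*exp(2*x)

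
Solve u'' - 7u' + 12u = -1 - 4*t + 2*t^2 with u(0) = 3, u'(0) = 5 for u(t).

u = -83/432 - 71*exp(4*t)/16 - 5*t/36 + t**2/6 + 206*exp(3*t)/27

Characteristic equation r² - 7r + 12 = 0 factors as (r - 4)(r - 3) = 0, so r = 4, 3.
Hence u_h = C1*exp(4*t) + C2*exp(3*t).
For the particular solution try u_p = A0 + A1*t + A2*t^2. Substituting and matching coefficients of each power of t gives A0 = -83/432, A1 = -5/36, A2 = 1/6, so u_p = -83/432 - 5*t/36 + t^2/6.
General solution: u = -83/432 - 5*t/36 + t^2/6 + C1*exp(4*t) + C2*exp(3*t).
Apply the initial conditions: u(0) = -83/432 + C1 + C2 = 3 and u'(0) = -5/36 + 3*C2 + 4*C1 = 5. Solving gives C1 = -71/16, C2 = 206/27.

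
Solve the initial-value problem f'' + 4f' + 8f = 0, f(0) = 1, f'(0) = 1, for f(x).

f = cos(2*x)*exp(-2*x) + 3*exp(-2*x)*sin(2*x)/2

Characteristic equation r² + 4r + 8 = 0 has discriminant (4)² - 4·(8) = -16 < 0, so r = -2 ± 2i.
Hence f_h = C1*cos(2*x)*exp(-2*x) + C2*exp(-2*x)*sin(2*x).
Apply the initial conditions: f(0) = C1 = 1 and f'(0) = -2*C1 + 2*C2 = 1. Solving gives C1 = 1, C2 = 3/2.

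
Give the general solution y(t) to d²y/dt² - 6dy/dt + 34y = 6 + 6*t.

Characteristic equation r² - 6r + 34 = 0 has discriminant (-6)² - 4·(34) = -100 < 0, so r = 3 ± 5i.
Hence y_h = C1*cos(5*t)*exp(3*t) + C2*exp(3*t)*sin(5*t).
For the particular solution try y_p = A0 + A1*t. Substituting and matching coefficients of each power of t gives A0 = 60/289, A1 = 3/17, so y_p = 60/289 + 3*t/17.

y = 60/289 + 3*t/17 + C1*cos(5*t)*exp(3*t) + C2*exp(3*t)*sin(5*t)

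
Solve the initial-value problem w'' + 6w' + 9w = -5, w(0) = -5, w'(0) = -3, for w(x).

w = -5/9 - 40*exp(-3*x)/9 - 49*x*exp(-3*x)/3

Characteristic equation r² + 6r + 9 = 0 has discriminant (6)² - 4·(9) = 0, so r = -3 is a repeated root.
Hence w_h = (C1 + C2*x)*exp(-3*x).
For the particular solution try w_p = A0. Substituting and matching coefficients of each power of x gives A0 = -5/9, so w_p = -5/9.
General solution: w = -5/9 + C1*exp(-3*x) + C2*x*exp(-3*x).
Apply the initial conditions: w(0) = -5/9 + C1 = -5 and w'(0) = C2 - 3*C1 = -3. Solving gives C1 = -40/9, C2 = -49/3.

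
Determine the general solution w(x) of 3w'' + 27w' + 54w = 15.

w = 5/18 + C1*exp(-3*x) + C2*exp(-6*x)

Divide through by 3: w'' + 9w' + 18w = 5.
Characteristic equation r² + 9r + 18 = 0 factors as (r + 3)(r + 6) = 0, so r = -3, -6.
Hence w_h = C1*exp(-3*x) + C2*exp(-6*x).
For the particular solution try w_p = A0. Substituting and matching coefficients of each power of x gives A0 = 5/18, so w_p = 5/18.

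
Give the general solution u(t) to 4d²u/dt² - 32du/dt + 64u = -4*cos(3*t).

u = -7*cos(3*t)/625 + 24*sin(3*t)/625 + C1*exp(4*t) + C2*t*exp(4*t)

Divide through by 4: u'' - 8u' + 16u = -cos(3*t).
Characteristic equation r² - 8r + 16 = 0 has discriminant (-8)² - 4·(16) = 0, so r = 4 is a repeated root.
Hence u_h = (C1 + C2*t)*exp(4*t).
Try u_p = A*cos(3*t) + B*sin(3*t). Substituting and equating the coefficients of cos(3t) and sin(3t) gives A = -7/625, B = 24/625, so u_p = -7*cos(3*t)/625 + 24*sin(3*t)/625.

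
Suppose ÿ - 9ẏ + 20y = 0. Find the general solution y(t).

y = C1*exp(4*t) + C2*exp(5*t)

Characteristic equation r² - 9r + 20 = 0 factors as (r - 4)(r - 5) = 0, so r = 4, 5.
Hence y_h = C1*exp(4*t) + C2*exp(5*t).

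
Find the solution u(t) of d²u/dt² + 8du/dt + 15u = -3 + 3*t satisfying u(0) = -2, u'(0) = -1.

Characteristic equation r² + 8r + 15 = 0 factors as (r + 3)(r + 5) = 0, so r = -3, -5.
Hence u_h = C1*exp(-3*t) + C2*exp(-5*t).
For the particular solution try u_p = A0 + A1*t. Substituting and matching coefficients of each power of t gives A0 = -23/75, A1 = 1/5, so u_p = -23/75 + t/5.
General solution: u = -23/75 + t/5 + C1*exp(-3*t) + C2*exp(-5*t).
Apply the initial conditions: u(0) = -23/75 + C1 + C2 = -2 and u'(0) = 1/5 - 5*C2 - 3*C1 = -1. Solving gives C1 = -29/6, C2 = 157/50.

u = -23/75 - 29*exp(-3*t)/6 + t/5 + 157*exp(-5*t)/50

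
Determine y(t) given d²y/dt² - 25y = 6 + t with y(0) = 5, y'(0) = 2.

y = -6/25 - t/25 + 302*exp(-5*t)/125 + 353*exp(5*t)/125

Characteristic equation r² - 25 = 0 factors as (r + 5)(r - 5) = 0, so r = -5, 5.
Hence y_h = C1*exp(-5*t) + C2*exp(5*t).
For the particular solution try y_p = A0 + A1*t. Substituting and matching coefficients of each power of t gives A0 = -6/25, A1 = -1/25, so y_p = -6/25 - t/25.
General solution: y = -6/25 - t/25 + C1*exp(-5*t) + C2*exp(5*t).
Apply the initial conditions: y(0) = -6/25 + C1 + C2 = 5 and y'(0) = -1/25 - 5*C1 + 5*C2 = 2. Solving gives C1 = 302/125, C2 = 353/125.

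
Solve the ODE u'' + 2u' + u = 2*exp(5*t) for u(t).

u = exp(5*t)/18 + C1*exp(-t) + C2*t*exp(-t)

Characteristic equation r² + 2r + 1 = 0 has discriminant (2)² - 4·(1) = 0, so r = -1 is a repeated root.
Hence u_h = (C1 + C2*t)*exp(-t).
Try u_p = A*exp(5*t). Substituting into the equation and dividing by exp(5*t) gives A = 1/18, so u_p = exp(5*t)/18.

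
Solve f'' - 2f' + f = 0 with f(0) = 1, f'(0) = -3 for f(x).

Characteristic equation r² - 2r + 1 = 0 has discriminant (-2)² - 4·(1) = 0, so r = 1 is a repeated root.
Hence f_h = (C1 + C2*x)*exp(x).
Apply the initial conditions: f(0) = C1 = 1 and f'(0) = C1 + C2 = -3. Solving gives C1 = 1, C2 = -4.

f = -4*x*exp(x) + exp(x)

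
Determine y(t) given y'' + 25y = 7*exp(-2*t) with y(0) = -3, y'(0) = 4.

Characteristic equation r² + 25 = 0 has discriminant (0)² - 4·(25) = -100 < 0, so r = ± 5i.
Hence y_h = C1*cos(5*t) + C2*sin(5*t).
Try y_p = A*exp(-2*t). Substituting into the equation and dividing by exp(-2*t) gives A = 7/29, so y_p = 7*exp(-2*t)/29.
General solution: y = 7*exp(-2*t)/29 + C1*cos(5*t) + C2*sin(5*t).
Apply the initial conditions: y(0) = 7/29 + C1 = -3 and y'(0) = -14/29 + 5*C2 = 4. Solving gives C1 = -94/29, C2 = 26/29.

y = -94*cos(5*t)/29 + 7*exp(-2*t)/29 + 26*sin(5*t)/29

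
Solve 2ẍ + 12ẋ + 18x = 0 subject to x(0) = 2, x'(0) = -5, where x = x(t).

Divide through by 2: x'' + 6x' + 9x = 0.
Characteristic equation r² + 6r + 9 = 0 has discriminant (6)² - 4·(9) = 0, so r = -3 is a repeated root.
Hence x_h = (C1 + C2*t)*exp(-3*t).
Apply the initial conditions: x(0) = C1 = 2 and x'(0) = C2 - 3*C1 = -5. Solving gives C1 = 2, C2 = 1.

x = 2*exp(-3*t) + t*exp(-3*t)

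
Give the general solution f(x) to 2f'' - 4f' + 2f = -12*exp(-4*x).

f = -6*exp(-4*x)/25 + C1*exp(x) + C2*x*exp(x)

Divide through by 2: f'' - 2f' + f = -6*exp(-4*x).
Characteristic equation r² - 2r + 1 = 0 has discriminant (-2)² - 4·(1) = 0, so r = 1 is a repeated root.
Hence f_h = (C1 + C2*x)*exp(x).
Try f_p = A*exp(-4*x). Substituting into the equation and dividing by exp(-4*x) gives A = -6/25, so f_p = -6*exp(-4*x)/25.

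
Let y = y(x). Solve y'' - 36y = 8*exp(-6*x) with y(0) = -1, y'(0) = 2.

y = -13*exp(-6*x)/18 - 5*exp(6*x)/18 - 2*x*exp(-6*x)/3

Characteristic equation r² - 36 = 0 factors as (r + 6)(r - 6) = 0, so r = -6, 6.
Hence y_h = C1*exp(-6*x) + C2*exp(6*x).
Since exp(-6*x) solves the homogeneous equation (r = -6 is a root of multiplicity 1), multiply the trial by x. Try y_p = A*x*exp(-6*x). Substituting into the equation and dividing by exp(-6*x) gives A = -2/3, so y_p = -2*x*exp(-6*x)/3.
General solution: y = C1*exp(-6*x) + C2*exp(6*x) - 2*x*exp(-6*x)/3.
Apply the initial conditions: y(0) = C1 + C2 = -1 and y'(0) = -2/3 - 6*C1 + 6*C2 = 2. Solving gives C1 = -13/18, C2 = -5/18.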